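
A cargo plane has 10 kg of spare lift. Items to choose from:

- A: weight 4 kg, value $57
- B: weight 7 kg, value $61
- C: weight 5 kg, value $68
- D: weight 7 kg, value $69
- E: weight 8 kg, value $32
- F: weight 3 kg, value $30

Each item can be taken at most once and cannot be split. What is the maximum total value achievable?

This is a 0/1 knapsack; check combinations near the capacity.
- A+C: weight 4+5=9, value 57+68=125
- D+F: weight 7+3=10, value 69+30=99
- C+F: weight 5+3=8, value 68+30=98
Best: $125.

$125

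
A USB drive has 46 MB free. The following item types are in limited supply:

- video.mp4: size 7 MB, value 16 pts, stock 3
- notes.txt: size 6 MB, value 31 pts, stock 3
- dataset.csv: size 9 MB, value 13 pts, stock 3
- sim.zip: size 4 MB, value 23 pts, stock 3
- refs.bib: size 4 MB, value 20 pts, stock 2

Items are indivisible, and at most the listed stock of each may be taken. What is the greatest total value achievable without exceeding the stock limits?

218 pts

Top feasible selections:
- 1×video.mp4 + 3×notes.txt + 3×sim.zip + 2×refs.bib: size 45, value 218
- 2×video.mp4 + 2×notes.txt + 3×sim.zip + 2×refs.bib: size 46, value 203
- 3×notes.txt + 3×sim.zip + 2×refs.bib: size 38, value 202
Best: 218 pts.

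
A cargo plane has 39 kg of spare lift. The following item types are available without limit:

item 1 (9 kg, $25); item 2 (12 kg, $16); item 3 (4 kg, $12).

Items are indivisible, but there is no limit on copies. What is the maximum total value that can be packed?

$111

Best value-per-unit is item 3 at 12/4; filling with it alone gives 9×12 = 108.
Optimal mix: 3×item 1 + 3×item 3 → weight 39, value 111.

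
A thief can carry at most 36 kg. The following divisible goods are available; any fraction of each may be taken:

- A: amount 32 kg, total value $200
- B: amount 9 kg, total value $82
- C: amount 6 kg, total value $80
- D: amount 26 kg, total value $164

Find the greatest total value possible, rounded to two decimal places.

294.46

Take in order of value per unit:
- C (80/6 per unit): all 6 → value 80, running total 80.00
- B (82/9 per unit): all 9 → value 82, running total 162.00
- D (164/26 per unit): 21 of 26 → value 21×164/26 = 132.4615, running total 294.46
Total 294.46.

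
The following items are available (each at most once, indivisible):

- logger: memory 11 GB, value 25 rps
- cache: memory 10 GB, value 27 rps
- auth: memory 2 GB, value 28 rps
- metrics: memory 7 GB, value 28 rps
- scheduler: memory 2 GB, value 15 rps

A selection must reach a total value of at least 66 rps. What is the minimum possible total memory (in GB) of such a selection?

11

Subsets with value ≥ 66, sorted by total memory:
- auth+metrics+scheduler: memory 11, value 71
- cache+auth+scheduler: memory 14, value 70
- logger+auth+scheduler: memory 15, value 68
- cache+auth+metrics: memory 19, value 83
Minimum memory: 11 GB.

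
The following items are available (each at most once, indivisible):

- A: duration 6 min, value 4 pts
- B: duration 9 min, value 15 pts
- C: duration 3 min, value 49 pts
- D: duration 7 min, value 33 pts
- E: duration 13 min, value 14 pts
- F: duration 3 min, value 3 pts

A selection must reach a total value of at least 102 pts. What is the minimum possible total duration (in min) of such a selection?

28

Subsets with value ≥ 102, sorted by total duration:
- A+B+C+D+F: duration 28, value 104
- B+C+D+E: duration 32, value 111
- A+C+D+E+F: duration 32, value 103
Minimum duration: 28 min.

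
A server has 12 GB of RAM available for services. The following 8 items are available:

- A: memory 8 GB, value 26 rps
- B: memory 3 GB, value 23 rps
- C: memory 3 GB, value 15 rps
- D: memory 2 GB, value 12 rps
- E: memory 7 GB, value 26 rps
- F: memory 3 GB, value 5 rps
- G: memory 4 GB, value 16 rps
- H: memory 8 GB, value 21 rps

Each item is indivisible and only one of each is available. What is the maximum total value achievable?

66 rps

This is a 0/1 knapsack; check combinations near the capacity.
- B+C+D+G: memory 3+3+2+4=12, value 23+15+12+16=66
- B+D+E: memory 3+2+7=12, value 23+12+26=61
- B+D+F+G: memory 3+2+3+4=12, value 23+12+5+16=56
- B+C+D+F: memory 3+3+2+3=11, value 23+15+12+5=55
- B+C+G: memory 3+3+4=10, value 23+15+16=54
Best: 66 rps.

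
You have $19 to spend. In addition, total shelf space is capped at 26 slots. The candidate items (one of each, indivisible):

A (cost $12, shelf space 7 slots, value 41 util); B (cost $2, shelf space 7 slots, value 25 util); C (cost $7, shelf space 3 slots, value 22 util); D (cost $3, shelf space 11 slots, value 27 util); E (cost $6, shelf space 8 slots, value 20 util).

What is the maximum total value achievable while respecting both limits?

93 util

Feasible sets respecting both limits:
- A+B+D: cost 17, shelf space 25, value 93
- B+C+D: cost 12, shelf space 21, value 74
- B+D+E: cost 11, shelf space 26, value 72
- C+D+E: cost 16, shelf space 22, value 69
Best: 93 util.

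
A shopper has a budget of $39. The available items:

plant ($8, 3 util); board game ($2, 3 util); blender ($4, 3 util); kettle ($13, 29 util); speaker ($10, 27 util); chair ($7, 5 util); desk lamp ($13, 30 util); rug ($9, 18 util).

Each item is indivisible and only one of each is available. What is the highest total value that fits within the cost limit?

89 util

Check high-value combinations within $39:
- board game+kettle+speaker+desk lamp: cost 2+13+10+13=38, value 3+29+27+30=89
- kettle+speaker+desk lamp: cost 13+10+13=36, value 29+27+30=86
- board game+blender+speaker+desk lamp+rug: cost 2+4+10+13+9=38, value 3+3+27+30+18=81
Best: 89 util.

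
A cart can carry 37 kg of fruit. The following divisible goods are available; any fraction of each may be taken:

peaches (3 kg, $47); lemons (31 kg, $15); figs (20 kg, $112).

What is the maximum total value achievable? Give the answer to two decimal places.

Take in order of value per unit:
- peaches (47/3 per unit): all 3 → value 47, running total 47.00
- figs (112/20 per unit): all 20 → value 112, running total 159.00
- lemons (15/31 per unit): 14 of 31 → value 14×15/31 = 6.7742, running total 165.77
Total 165.77.

165.77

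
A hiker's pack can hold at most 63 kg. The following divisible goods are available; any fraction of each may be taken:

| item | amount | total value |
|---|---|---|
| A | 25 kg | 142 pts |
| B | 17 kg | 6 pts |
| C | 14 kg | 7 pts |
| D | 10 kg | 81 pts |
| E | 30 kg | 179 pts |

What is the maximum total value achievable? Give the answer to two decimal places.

Take in order of value per unit:
- D (81/10 per unit): all 10 → value 81, running total 81.00
- E (179/30 per unit): all 30 → value 179, running total 260.00
- A (142/25 per unit): 23 of 25 → value 23×142/25 = 130.6400, running total 390.64
Total 390.64.

390.64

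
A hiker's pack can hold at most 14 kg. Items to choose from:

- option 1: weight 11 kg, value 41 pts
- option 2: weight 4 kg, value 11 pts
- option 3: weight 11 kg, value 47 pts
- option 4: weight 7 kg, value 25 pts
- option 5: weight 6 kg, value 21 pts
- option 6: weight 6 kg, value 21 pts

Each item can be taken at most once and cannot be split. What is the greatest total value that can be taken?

Check high-value combinations within 14 kg:
- option 3: weight 11, value 47
- option 4+option 5: weight 7+6=13, value 25+21=46
- option 4+option 6: weight 7+6=13, value 25+21=46
Best: 47 pts.

47 pts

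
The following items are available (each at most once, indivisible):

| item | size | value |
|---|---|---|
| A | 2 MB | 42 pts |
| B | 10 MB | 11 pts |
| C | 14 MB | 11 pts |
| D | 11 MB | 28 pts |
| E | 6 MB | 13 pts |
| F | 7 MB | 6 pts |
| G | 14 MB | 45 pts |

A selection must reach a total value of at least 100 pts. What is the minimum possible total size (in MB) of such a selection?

22

Subsets with value ≥ 100, sorted by total size:
- A+E+G: size 22, value 100
- A+D+G: size 27, value 115
- A+E+F+G: size 29, value 106
- A+B+E+G: size 32, value 111
Minimum size: 22 MB.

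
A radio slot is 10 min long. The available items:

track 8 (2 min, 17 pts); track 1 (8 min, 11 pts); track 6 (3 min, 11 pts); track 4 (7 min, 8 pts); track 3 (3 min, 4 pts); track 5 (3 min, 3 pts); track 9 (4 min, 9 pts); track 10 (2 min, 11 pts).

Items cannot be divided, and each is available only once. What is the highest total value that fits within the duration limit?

Check high-value combinations within 10 min:
- track 8+track 6+track 3+track 10: duration 2+3+3+2=10, value 17+11+4+11=43
- track 8+track 6+track 5+track 10: duration 2+3+3+2=10, value 17+11+3+11=42
- track 8+track 6+track 10: duration 2+3+2=7, value 17+11+11=39
- track 8+track 9+track 10: duration 2+4+2=8, value 17+9+11=37
Best: 43 pts.

43 pts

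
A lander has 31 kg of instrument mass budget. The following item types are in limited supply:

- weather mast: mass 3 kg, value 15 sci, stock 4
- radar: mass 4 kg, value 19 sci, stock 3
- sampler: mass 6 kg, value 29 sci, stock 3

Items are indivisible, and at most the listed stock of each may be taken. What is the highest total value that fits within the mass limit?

151 sci

Top feasible selections:
- 3×weather mast + 1×radar + 3×sampler: mass 31, value 151
- 4×weather mast + 3×sampler: mass 30, value 147
- 4×weather mast + 3×radar + 1×sampler: mass 30, value 146
Best: 151 sci.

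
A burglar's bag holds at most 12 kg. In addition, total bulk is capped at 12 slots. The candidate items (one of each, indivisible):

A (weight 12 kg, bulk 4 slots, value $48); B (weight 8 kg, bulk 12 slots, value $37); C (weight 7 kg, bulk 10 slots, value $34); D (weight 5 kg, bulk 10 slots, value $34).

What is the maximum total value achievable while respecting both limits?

$48

Feasible sets respecting both limits:
- A: weight 12, bulk 4, value 48
- B: weight 8, bulk 12, value 37
- C: weight 7, bulk 10, value 34
- D: weight 5, bulk 10, value 34
Best: $48.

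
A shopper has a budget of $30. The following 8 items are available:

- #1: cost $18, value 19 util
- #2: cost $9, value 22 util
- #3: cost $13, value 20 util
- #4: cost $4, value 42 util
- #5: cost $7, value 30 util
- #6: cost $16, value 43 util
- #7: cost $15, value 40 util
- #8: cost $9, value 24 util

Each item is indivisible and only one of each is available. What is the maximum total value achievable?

Check high-value combinations within $30:
- #2+#4+#5+#8: cost 9+4+7+9=29, value 22+42+30+24=118
- #4+#5+#6: cost 4+7+16=27, value 42+30+43=115
- #4+#5+#7: cost 4+7+15=26, value 42+30+40=112
Best: 118 util.

118 util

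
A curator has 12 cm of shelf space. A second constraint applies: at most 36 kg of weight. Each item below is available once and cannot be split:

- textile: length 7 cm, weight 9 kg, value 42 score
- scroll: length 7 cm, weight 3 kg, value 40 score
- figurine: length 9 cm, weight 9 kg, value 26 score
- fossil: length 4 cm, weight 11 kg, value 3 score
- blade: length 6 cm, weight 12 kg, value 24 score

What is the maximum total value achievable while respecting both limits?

Feasible sets respecting both limits:
- textile+fossil: length 11, weight 20, value 45
- scroll+fossil: length 11, weight 14, value 43
- textile: length 7, weight 9, value 42
- scroll: length 7, weight 3, value 40
Best: 45 score.

45 score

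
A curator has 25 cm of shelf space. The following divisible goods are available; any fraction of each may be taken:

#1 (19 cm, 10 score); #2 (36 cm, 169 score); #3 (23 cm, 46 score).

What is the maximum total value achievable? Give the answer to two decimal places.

117.36

Take in order of value per unit:
- #2 (169/36 per unit): 25 of 36 → value 25×169/36 = 117.3611, running total 117.36
Total 117.36.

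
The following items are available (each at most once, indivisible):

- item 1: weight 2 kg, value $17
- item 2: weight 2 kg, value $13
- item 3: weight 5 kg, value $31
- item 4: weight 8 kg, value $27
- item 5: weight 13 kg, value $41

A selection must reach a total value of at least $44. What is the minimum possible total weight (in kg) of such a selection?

Subsets with value ≥ 44, sorted by total weight:
- item 1+item 3: weight 7, value 48
- item 2+item 3: weight 7, value 44
- item 1+item 2+item 3: weight 9, value 61
- item 1+item 4: weight 10, value 44
Minimum weight: 7 kg.

7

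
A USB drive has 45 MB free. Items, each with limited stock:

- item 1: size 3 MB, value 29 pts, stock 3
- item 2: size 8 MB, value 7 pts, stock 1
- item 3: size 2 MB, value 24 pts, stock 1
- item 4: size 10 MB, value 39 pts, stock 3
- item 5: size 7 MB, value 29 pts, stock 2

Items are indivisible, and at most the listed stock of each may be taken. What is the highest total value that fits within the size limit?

Top feasible selections:
- 3×item 1 + 1×item 3 + 2×item 4 + 2×item 5: size 45, value 247
- 3×item 1 + 1×item 3 + 3×item 4: size 41, value 228
- 2×item 1 + 1×item 3 + 3×item 4 + 1×item 5: size 45, value 228
- 3×item 1 + 2×item 4 + 2×item 5: size 43, value 223
Best: 247 pts.

247 pts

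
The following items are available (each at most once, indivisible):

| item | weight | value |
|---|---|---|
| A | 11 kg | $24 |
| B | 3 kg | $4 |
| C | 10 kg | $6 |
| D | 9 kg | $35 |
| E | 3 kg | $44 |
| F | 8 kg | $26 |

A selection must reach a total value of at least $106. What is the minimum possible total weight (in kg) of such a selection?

23

Subsets with value ≥ 106, sorted by total weight:
- B+D+E+F: weight 23, value 109
- A+B+D+E: weight 26, value 107
- C+D+E+F: weight 30, value 111
- A+D+E+F: weight 31, value 129
Minimum weight: 23 kg.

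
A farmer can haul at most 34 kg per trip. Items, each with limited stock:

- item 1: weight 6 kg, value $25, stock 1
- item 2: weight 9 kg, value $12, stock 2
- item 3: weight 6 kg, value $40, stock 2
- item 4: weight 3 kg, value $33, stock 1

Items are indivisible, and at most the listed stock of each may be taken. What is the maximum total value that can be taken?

$150

Top feasible selections:
- 1×item 1 + 1×item 2 + 2×item 3 + 1×item 4: weight 30, value 150
- 1×item 1 + 2×item 3 + 1×item 4: weight 21, value 138
- 2×item 2 + 2×item 3 + 1×item 4: weight 33, value 137
- 1×item 2 + 2×item 3 + 1×item 4: weight 24, value 125
Best: $150.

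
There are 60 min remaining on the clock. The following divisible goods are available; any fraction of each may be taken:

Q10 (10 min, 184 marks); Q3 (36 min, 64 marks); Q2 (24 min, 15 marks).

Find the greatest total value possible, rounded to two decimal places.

256.75

Take in order of value per unit:
- Q10 (184/10 per unit): all 10 → value 184, running total 184.00
- Q3 (64/36 per unit): all 36 → value 64, running total 248.00
- Q2 (15/24 per unit): 14 of 24 → value 14×15/24 = 8.7500, running total 256.75
Total 256.75.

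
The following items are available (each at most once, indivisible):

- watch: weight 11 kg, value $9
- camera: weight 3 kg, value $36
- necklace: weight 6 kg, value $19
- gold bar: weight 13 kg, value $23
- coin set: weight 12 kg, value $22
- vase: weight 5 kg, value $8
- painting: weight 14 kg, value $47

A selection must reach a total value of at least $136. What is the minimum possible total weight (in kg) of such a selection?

47

Subsets with value ≥ 136, sorted by total weight:
- camera+gold bar+coin set+vase+painting: weight 47, value 136
- camera+necklace+gold bar+coin set+painting: weight 48, value 147
- watch+camera+necklace+coin set+vase+painting: weight 51, value 141
- watch+camera+necklace+gold bar+vase+painting: weight 52, value 142
Minimum weight: 47 kg.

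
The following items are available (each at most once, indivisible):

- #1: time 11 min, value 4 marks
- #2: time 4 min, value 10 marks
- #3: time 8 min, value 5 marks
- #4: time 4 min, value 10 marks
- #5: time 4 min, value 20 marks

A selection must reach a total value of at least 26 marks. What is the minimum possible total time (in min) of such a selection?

8

Subsets with value ≥ 26, sorted by total time:
- #2+#5: time 8, value 30
- #4+#5: time 8, value 30
Minimum time: 8 min.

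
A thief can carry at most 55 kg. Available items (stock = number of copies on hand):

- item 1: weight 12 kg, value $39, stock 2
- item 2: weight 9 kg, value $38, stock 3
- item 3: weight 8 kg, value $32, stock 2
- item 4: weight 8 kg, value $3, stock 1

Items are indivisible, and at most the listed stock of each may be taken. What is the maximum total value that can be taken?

Best selections within weight 55 and stock limits:
- 1×item 1 + 3×item 2 + 2×item 3: weight 55, value 217
- 2×item 1 + 3×item 2: weight 51, value 192
Best: $217.

$217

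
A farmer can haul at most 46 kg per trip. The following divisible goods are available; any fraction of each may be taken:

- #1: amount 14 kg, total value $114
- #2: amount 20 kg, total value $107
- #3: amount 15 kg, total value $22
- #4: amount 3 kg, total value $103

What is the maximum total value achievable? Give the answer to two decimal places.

337.20

Take in order of value per unit:
- #4 (103/3 per unit): all 3 → value 103, running total 103.00
- #1 (114/14 per unit): all 14 → value 114, running total 217.00
- #2 (107/20 per unit): all 20 → value 107, running total 324.00
- #3 (22/15 per unit): 9 of 15 → value 9×22/15 = 13.2000, running total 337.20
Total 337.20.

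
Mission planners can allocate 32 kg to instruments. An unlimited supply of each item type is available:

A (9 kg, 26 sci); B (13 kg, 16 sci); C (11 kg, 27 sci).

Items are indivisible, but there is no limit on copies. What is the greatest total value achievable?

80 sci

Best value-per-unit is A at 26/9; filling with it alone gives 3×26 = 78.
Optimal mix: 1×A + 2×C → mass 31, value 80.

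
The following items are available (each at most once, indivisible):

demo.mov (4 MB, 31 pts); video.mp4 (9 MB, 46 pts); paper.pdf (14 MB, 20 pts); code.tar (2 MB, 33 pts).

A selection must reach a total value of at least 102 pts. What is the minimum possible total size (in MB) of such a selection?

15

Subsets with value ≥ 102, sorted by total size:
- demo.mov+video.mp4+code.tar: size 15, value 110
- demo.mov+video.mp4+paper.pdf+code.tar: size 29, value 130
Minimum size: 15 MB.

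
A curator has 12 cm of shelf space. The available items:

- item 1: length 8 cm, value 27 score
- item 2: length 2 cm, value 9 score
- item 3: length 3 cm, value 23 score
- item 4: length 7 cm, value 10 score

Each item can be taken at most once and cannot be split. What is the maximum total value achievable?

50 score

This is a 0/1 knapsack; check combinations near the capacity.
- item 1+item 3: length 8+3=11, value 27+23=50
- item 2+item 3+item 4: length 2+3+7=12, value 9+23+10=42
- item 1+item 2: length 8+2=10, value 27+9=36
- item 3+item 4: length 3+7=10, value 23+10=33
- item 2+item 3: length 2+3=5, value 9+23=32
Best: 50 score.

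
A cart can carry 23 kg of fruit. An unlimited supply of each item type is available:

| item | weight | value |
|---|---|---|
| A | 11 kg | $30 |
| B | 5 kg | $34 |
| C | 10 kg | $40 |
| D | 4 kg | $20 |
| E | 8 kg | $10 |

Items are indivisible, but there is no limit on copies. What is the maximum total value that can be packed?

Best value-per-unit is B at 34/5; filling with it alone gives 4×34 = 136.
Optimal mix: 3×B + 2×D → weight 23, value 142.

$142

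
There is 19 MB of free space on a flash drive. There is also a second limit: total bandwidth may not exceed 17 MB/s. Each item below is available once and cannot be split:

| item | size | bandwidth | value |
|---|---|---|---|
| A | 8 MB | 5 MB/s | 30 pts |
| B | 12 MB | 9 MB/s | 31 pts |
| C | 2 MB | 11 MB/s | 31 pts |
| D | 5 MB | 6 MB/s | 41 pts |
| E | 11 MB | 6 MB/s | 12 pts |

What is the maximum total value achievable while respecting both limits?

Feasible sets respecting both limits:
- B+D: size 17, bandwidth 15, value 72
- C+D: size 7, bandwidth 17, value 72
- A+D: size 13, bandwidth 11, value 71
- A+C: size 10, bandwidth 16, value 61
Best: 72 pts.

72 pts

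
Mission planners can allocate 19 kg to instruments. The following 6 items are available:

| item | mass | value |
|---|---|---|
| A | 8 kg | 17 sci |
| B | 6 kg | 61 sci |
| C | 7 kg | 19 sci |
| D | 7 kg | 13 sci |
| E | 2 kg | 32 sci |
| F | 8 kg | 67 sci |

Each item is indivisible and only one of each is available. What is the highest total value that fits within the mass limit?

This is a 0/1 knapsack; check combinations near the capacity.
- B+E+F: mass 6+2+8=16, value 61+32+67=160
- B+F: mass 6+8=14, value 61+67=128
- C+E+F: mass 7+2+8=17, value 19+32+67=118
- A+E+F: mass 8+2+8=18, value 17+32+67=116
- B+C+E: mass 6+7+2=15, value 61+19+32=112
Best: 160 sci.

160 sci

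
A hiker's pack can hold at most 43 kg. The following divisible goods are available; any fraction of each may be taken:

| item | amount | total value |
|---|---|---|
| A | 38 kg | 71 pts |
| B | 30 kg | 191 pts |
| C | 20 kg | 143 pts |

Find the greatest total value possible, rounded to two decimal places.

289.43

Take in order of value per unit:
- C (143/20 per unit): all 20 → value 143, running total 143.00
- B (191/30 per unit): 23 of 30 → value 23×191/30 = 146.4333, running total 289.43
Total 289.43.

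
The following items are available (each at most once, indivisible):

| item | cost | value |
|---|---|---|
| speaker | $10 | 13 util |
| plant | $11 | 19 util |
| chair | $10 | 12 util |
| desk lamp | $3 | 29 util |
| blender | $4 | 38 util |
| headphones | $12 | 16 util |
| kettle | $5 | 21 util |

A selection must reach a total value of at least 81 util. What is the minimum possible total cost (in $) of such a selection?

12

Subsets with value ≥ 81, sorted by total cost:
- desk lamp+blender+kettle: cost 12, value 88
- plant+desk lamp+blender: cost 18, value 86
- desk lamp+blender+headphones: cost 19, value 83
Minimum cost: 12 $.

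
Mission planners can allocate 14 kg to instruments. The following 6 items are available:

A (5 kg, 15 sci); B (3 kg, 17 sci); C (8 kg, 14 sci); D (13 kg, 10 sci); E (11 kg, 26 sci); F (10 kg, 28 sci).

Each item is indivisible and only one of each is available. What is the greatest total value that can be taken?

45 sci

Check high-value combinations within 14 kg:
- B+F: mass 3+10=13, value 17+28=45
- B+E: mass 3+11=14, value 17+26=43
- A+B: mass 5+3=8, value 15+17=32
Best: 45 sci.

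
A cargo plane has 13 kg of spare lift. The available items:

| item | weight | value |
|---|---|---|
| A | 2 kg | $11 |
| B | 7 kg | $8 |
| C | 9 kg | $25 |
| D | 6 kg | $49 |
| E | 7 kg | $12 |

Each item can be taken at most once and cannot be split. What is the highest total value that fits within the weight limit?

Check high-value combinations within 13 kg:
- D+E: weight 6+7=13, value 49+12=61
- A+D: weight 2+6=8, value 11+49=60
- B+D: weight 7+6=13, value 8+49=57
- D: weight 6, value 49
- A+C: weight 2+9=11, value 11+25=36
Best: $61.

$61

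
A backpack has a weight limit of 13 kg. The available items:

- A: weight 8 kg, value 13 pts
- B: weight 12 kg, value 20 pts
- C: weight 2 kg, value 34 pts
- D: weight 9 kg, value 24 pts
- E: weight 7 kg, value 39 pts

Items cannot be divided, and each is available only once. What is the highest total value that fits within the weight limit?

73 pts

Check high-value combinations within 13 kg:
- C+E: weight 2+7=9, value 34+39=73
- C+D: weight 2+9=11, value 34+24=58
- A+C: weight 8+2=10, value 13+34=47
Best: 73 pts.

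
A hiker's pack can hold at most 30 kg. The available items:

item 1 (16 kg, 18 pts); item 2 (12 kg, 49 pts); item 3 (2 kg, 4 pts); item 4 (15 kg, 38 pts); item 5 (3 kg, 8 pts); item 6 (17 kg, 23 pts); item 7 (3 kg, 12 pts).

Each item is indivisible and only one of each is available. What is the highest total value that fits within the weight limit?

Check high-value combinations within 30 kg:
- item 2+item 4+item 7: weight 12+15+3=30, value 49+38+12=99
- item 2+item 4+item 5: weight 12+15+3=30, value 49+38+8=95
- item 2+item 3+item 4: weight 12+2+15=29, value 49+4+38=91
- item 2+item 4: weight 12+15=27, value 49+38=87
- item 2+item 3+item 5+item 7: weight 12+2+3+3=20, value 49+4+8+12=73
Best: 99 pts.

99 pts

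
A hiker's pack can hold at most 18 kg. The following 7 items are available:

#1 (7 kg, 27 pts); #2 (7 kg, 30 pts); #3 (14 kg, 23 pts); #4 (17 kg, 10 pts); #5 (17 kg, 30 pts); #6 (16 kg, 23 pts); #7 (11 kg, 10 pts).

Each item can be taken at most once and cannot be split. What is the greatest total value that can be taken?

Check high-value combinations within 18 kg:
- #1+#2: weight 7+7=14, value 27+30=57
- #2+#7: weight 7+11=18, value 30+10=40
- #1+#7: weight 7+11=18, value 27+10=37
Best: 57 pts.

57 pts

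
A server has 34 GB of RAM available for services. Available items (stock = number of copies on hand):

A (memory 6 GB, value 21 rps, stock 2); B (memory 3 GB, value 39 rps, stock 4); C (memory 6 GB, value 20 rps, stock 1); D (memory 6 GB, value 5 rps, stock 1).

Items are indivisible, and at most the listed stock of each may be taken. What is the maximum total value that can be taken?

Top feasible selections:
- 2×A + 4×B + 1×C: memory 30, value 218
- 2×A + 4×B + 1×D: memory 30, value 203
Best: 218 rps.

218 rps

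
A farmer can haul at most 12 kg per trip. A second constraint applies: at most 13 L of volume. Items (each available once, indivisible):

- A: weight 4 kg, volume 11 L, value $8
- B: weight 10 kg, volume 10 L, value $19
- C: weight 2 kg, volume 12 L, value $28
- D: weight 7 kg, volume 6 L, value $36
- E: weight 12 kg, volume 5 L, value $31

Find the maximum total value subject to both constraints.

Feasible sets respecting both limits:
- D: weight 7, volume 6, value 36
- E: weight 12, volume 5, value 31
- C: weight 2, volume 12, value 28
- B: weight 10, volume 10, value 19
Best: $36.

$36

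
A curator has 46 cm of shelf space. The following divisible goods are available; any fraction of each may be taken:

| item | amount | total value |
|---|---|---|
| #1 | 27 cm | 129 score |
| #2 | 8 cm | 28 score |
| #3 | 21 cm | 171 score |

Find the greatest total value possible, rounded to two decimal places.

Take in order of value per unit:
- #3 (171/21 per unit): all 21 → value 171, running total 171.00
- #1 (129/27 per unit): 25 of 27 → value 25×129/27 = 119.4444, running total 290.44
Total 290.44.

290.44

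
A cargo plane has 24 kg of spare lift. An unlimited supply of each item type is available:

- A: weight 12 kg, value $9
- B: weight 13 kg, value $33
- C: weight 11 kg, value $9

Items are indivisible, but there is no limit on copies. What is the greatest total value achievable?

$42

Best value-per-unit is B at 33/13; filling with it alone gives 1×33 = 33.
Optimal mix: 1×B + 1×C → weight 24, value 42.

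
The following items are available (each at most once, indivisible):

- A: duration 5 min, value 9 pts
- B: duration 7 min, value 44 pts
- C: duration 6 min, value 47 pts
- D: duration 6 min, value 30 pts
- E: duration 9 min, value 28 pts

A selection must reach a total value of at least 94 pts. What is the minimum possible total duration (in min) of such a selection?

18

Subsets with value ≥ 94, sorted by total duration:
- A+B+C: duration 18, value 100
- B+C+D: duration 19, value 121
Minimum duration: 18 min.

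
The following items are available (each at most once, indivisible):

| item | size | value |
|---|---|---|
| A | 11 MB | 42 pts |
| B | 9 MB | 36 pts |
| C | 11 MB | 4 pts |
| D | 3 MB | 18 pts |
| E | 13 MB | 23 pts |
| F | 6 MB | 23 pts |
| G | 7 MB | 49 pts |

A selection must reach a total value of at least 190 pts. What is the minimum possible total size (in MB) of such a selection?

Subsets with value ≥ 190, sorted by total size:
- A+B+D+E+F+G: size 49, value 191
- A+B+C+D+E+F+G: size 60, value 195
Minimum size: 49 MB.

49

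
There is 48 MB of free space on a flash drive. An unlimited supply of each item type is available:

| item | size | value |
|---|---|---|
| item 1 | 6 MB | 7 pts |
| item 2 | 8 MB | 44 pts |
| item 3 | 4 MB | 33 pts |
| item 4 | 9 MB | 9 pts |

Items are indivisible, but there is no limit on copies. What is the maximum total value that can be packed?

396 pts

Best value-per-unit is item 3 at 33/4, and filling with it alone uses size 12×4=48. No mix of the others beats 12×33 = 396.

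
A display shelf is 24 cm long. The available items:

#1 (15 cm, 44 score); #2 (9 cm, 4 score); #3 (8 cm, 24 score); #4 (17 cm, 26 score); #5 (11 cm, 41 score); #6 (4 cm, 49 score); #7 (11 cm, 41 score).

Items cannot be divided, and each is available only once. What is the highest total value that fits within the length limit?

Check high-value combinations within 24 cm:
- #3+#5+#6: length 8+11+4=23, value 24+41+49=114
- #3+#6+#7: length 8+4+11=23, value 24+49+41=114
- #2+#5+#6: length 9+11+4=24, value 4+41+49=94
- #2+#6+#7: length 9+4+11=24, value 4+49+41=94
- #1+#6: length 15+4=19, value 44+49=93
Best: 114 score.

114 score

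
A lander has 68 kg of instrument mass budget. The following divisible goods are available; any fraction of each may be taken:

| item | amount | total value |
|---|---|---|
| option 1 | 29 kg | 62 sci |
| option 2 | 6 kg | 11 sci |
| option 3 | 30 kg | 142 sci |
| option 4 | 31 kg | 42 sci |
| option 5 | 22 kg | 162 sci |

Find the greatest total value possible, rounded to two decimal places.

Take in order of value per unit:
- option 5 (162/22 per unit): all 22 → value 162, running total 162.00
- option 3 (142/30 per unit): all 30 → value 142, running total 304.00
- option 1 (62/29 per unit): 16 of 29 → value 16×62/29 = 34.2069, running total 338.21
Total 338.21.

338.21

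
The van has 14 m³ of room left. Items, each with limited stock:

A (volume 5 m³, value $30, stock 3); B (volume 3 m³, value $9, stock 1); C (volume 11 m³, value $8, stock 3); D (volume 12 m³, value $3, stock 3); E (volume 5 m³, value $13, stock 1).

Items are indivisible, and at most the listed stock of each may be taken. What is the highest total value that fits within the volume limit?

Top feasible selections:
- 2×A + 1×B: volume 13, value 69
- 2×A: volume 10, value 60
- 1×A + 1×B + 1×E: volume 13, value 52
Best: $69.

$69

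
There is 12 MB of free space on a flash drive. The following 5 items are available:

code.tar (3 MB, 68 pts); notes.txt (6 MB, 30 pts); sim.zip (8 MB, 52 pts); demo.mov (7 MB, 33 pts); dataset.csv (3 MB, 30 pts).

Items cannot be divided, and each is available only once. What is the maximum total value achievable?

This is a 0/1 knapsack; check combinations near the capacity.
- code.tar+notes.txt+dataset.csv: size 3+6+3=12, value 68+30+30=128
- code.tar+sim.zip: size 3+8=11, value 68+52=120
- code.tar+demo.mov: size 3+7=10, value 68+33=101
- code.tar+dataset.csv: size 3+3=6, value 68+30=98
- code.tar+notes.txt: size 3+6=9, value 68+30=98
Best: 128 pts.

128 pts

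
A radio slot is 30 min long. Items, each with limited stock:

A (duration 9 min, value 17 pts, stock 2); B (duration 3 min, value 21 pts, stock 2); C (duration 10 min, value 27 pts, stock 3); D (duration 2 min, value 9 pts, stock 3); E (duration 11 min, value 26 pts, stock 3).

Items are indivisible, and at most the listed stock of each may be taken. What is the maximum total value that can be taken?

Top feasible selections:
- 2×B + 2×C + 2×D: duration 30, value 114
- 2×B + 2×C + 1×D: duration 28, value 105
- 2×B + 1×C + 1×D + 1×E: duration 29, value 104
Best: 114 pts.

114 pts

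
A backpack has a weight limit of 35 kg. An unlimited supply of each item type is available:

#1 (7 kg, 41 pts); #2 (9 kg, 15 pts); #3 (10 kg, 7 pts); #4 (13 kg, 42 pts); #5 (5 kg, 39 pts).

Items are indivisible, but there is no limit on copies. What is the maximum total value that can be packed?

273 pts

Best value-per-unit is #5 at 39/5, and filling with it alone uses weight 7×5=35. No mix of the others beats 7×39 = 273.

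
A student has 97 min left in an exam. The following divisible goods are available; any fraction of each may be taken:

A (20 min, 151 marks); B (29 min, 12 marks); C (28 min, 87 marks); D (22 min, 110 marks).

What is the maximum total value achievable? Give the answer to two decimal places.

359.17

Take in order of value per unit:
- A (151/20 per unit): all 20 → value 151, running total 151.00
- D (110/22 per unit): all 22 → value 110, running total 261.00
- C (87/28 per unit): all 28 → value 87, running total 348.00
- B (12/29 per unit): 27 of 29 → value 27×12/29 = 11.1724, running total 359.17
Total 359.17.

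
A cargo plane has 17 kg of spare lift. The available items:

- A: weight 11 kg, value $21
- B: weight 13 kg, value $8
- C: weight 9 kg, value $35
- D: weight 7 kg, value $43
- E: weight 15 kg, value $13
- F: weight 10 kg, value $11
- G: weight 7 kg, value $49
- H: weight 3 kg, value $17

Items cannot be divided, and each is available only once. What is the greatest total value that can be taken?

$109

Check high-value combinations within 17 kg:
- D+G+H: weight 7+7+3=17, value 43+49+17=109
- D+G: weight 7+7=14, value 43+49=92
- C+G: weight 9+7=16, value 35+49=84
- C+D: weight 9+7=16, value 35+43=78
Best: $109.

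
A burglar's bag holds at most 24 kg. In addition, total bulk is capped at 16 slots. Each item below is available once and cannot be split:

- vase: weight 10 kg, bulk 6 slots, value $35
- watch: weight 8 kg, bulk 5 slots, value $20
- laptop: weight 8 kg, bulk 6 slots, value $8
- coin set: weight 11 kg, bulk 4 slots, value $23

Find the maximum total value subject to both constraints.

$58

Feasible sets respecting both limits:
- vase+coin set: weight 21, bulk 10, value 58
- vase+watch: weight 18, bulk 11, value 55
- vase+laptop: weight 18, bulk 12, value 43
- watch+coin set: weight 19, bulk 9, value 43
Best: $58.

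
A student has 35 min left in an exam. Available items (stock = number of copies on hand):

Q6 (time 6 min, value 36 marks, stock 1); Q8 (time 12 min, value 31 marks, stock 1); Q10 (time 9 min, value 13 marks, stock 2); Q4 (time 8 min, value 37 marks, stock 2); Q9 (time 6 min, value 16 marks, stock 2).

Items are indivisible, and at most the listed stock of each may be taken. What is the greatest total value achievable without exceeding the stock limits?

Top feasible selections:
- 1×Q6 + 2×Q4 + 2×Q9: time 34, value 142
- 1×Q6 + 1×Q8 + 2×Q4: time 34, value 141
- 1×Q6 + 2×Q4 + 1×Q9: time 28, value 126
- 1×Q6 + 1×Q10 + 2×Q4: time 31, value 123
Best: 142 marks.

142 marks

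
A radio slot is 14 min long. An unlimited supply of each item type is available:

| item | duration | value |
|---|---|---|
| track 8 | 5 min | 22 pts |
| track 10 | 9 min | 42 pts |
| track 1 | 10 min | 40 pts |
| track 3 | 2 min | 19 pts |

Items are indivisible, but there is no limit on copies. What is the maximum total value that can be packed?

Best value-per-unit is track 3 at 19/2, and filling with it alone uses duration 7×2=14. No mix of the others beats 7×19 = 133.

133 pts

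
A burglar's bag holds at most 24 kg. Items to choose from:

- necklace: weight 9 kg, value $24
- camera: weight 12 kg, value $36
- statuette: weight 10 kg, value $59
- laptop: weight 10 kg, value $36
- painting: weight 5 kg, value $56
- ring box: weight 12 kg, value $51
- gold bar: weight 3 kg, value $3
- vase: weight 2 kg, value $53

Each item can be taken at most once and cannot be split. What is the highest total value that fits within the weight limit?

$171

This is a 0/1 knapsack; check combinations near the capacity.
- statuette+painting+gold bar+vase: weight 10+5+3+2=20, value 59+56+3+53=171
- statuette+painting+vase: weight 10+5+2=17, value 59+56+53=168
- painting+ring box+gold bar+vase: weight 5+12+3+2=22, value 56+51+3+53=163
- statuette+ring box+vase: weight 10+12+2=24, value 59+51+53=163
Best: $171.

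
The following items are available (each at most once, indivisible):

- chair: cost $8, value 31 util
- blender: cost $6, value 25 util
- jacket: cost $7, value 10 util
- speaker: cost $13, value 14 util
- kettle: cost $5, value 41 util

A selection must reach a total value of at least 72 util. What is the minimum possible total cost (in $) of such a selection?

Subsets with value ≥ 72, sorted by total cost:
- chair+kettle: cost 13, value 72
- blender+jacket+kettle: cost 18, value 76
- chair+blender+kettle: cost 19, value 97
- chair+jacket+kettle: cost 20, value 82
Minimum cost: 13 $.

13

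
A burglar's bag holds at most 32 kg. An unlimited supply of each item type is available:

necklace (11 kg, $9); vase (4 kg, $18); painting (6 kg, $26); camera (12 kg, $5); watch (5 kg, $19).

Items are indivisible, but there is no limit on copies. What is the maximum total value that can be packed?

Best value-per-unit is vase at 18/4, and filling with it alone uses weight 8×4=32. No mix of the others beats 8×18 = 144.

$144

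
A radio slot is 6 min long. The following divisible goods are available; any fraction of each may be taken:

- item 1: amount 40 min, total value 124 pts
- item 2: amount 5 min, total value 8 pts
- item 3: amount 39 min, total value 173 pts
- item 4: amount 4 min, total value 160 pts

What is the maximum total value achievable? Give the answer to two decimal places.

168.87

Take in order of value per unit:
- item 4 (160/4 per unit): all 4 → value 160, running total 160.00
- item 3 (173/39 per unit): 2 of 39 → value 2×173/39 = 8.8718, running total 168.87
Total 168.87.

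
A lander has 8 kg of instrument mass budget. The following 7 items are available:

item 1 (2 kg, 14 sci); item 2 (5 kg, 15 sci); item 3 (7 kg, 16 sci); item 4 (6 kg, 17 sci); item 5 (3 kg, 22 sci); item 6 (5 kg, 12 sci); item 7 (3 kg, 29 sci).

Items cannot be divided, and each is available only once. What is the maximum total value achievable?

Check high-value combinations within 8 kg:
- item 1+item 5+item 7: mass 2+3+3=8, value 14+22+29=65
- item 5+item 7: mass 3+3=6, value 22+29=51
- item 2+item 7: mass 5+3=8, value 15+29=44
- item 1+item 7: mass 2+3=5, value 14+29=43
Best: 65 sci.

65 sci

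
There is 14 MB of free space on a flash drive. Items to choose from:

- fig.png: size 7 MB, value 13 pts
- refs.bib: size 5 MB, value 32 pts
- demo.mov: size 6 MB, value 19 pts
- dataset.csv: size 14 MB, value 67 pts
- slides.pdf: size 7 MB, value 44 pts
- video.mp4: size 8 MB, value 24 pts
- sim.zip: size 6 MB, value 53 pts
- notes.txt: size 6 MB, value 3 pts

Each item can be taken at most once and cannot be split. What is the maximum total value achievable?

97 pts

Check high-value combinations within 14 MB:
- slides.pdf+sim.zip: size 7+6=13, value 44+53=97
- refs.bib+sim.zip: size 5+6=11, value 32+53=85
- video.mp4+sim.zip: size 8+6=14, value 24+53=77
Best: 97 pts.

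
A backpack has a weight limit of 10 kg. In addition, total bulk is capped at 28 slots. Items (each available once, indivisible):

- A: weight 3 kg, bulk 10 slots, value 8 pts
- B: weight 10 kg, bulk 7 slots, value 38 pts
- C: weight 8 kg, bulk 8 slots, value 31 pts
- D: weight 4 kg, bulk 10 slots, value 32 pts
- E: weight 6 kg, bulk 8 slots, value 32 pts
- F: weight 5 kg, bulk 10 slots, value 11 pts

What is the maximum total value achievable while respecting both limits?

64 pts

Feasible sets respecting both limits:
- D+E: weight 10, bulk 18, value 64
- D+F: weight 9, bulk 20, value 43
- A+D: weight 7, bulk 20, value 40
Best: 64 pts.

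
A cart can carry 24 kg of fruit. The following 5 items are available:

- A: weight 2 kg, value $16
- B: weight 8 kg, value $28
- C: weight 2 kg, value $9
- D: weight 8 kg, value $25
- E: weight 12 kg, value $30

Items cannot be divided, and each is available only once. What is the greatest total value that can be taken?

$83

This is a 0/1 knapsack; check combinations near the capacity.
- A+B+C+E: weight 2+8+2+12=24, value 16+28+9+30=83
- A+C+D+E: weight 2+2+8+12=24, value 16+9+25+30=80
- A+B+C+D: weight 2+8+2+8=20, value 16+28+9+25=78
- A+B+E: weight 2+8+12=22, value 16+28+30=74
Best: $83.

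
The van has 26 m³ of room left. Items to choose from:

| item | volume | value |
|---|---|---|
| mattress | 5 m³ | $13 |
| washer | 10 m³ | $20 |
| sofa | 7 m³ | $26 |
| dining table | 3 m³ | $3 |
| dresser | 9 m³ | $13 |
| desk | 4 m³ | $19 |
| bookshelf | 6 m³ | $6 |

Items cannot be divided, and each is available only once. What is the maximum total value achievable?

$78

Check high-value combinations within 26 m³:
- mattress+washer+sofa+desk: volume 5+10+7+4=26, value 13+20+26+19=78
- mattress+sofa+dresser+desk: volume 5+7+9+4=25, value 13+26+13+19=71
- washer+sofa+dining table+desk: volume 10+7+3+4=24, value 20+26+3+19=68
- mattress+sofa+dining table+desk+bookshelf: volume 5+7+3+4+6=25, value 13+26+3+19+6=67
- washer+sofa+desk: volume 10+7+4=21, value 20+26+19=65
Best: $78.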